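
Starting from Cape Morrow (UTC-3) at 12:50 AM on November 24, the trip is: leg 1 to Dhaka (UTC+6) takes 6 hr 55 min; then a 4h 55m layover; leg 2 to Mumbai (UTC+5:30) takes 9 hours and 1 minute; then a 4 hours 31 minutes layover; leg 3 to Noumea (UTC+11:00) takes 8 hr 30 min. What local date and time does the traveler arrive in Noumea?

12:42 AM on Nov 26

Convert departure to UTC: 12:50 AM + 3:00 = 3:50 AM UTC on Nov 24.
Add 6 hours 55 minutes leg 1 → 10:45 AM UTC.
Add 4 hours and 55 minutes layover in Dhaka → 3:40 PM UTC.
Add 9 hours and 1 minute leg 2 → 12:41 AM UTC (Nov 25).
Add 4 hours 31 minutes layover in Mumbai → 5:12 AM UTC.
Add 8 hours and 30 minutes leg 3 → 1:42 PM UTC.
Noumea is UTC+11:00, so local arrival = 1:42 PM + 11:00 = 12:42 AM on Nov 26.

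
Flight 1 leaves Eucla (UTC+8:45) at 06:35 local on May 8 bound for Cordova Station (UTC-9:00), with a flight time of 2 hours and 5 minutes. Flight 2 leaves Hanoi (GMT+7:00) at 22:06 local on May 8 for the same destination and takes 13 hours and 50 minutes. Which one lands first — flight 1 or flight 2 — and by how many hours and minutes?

the first, by 29 hours 1 minute

Flight 1 in UTC: 06:35 − 8:45 = 21:50 on May 7.
+2 hours and 5 minutes → arrive 23:55 UTC on May 7.
Flight 2 in UTC: 22:06 − 7:00 = 15:06 on May 8.
+13 hours 50 minutes → arrive 04:56 UTC on May 9.
Flight 1 lands earlier by 29 hours 1 minute.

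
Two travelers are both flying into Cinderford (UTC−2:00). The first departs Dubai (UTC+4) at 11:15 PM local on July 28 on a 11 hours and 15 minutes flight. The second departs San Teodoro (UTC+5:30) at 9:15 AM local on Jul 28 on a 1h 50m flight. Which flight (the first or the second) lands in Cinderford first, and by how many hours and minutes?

Flight 1 in UTC: 11:15 PM − 4:00 = 7:15 PM on Jul 28.
+11 hours and 15 minutes → arrive 6:30 AM UTC on Jul 29.
Flight 2 in UTC: 9:15 AM − 5:30 = 3:45 AM on Jul 28.
+1 hour and 50 minutes → arrive 5:35 AM UTC on Jul 28.
Flight 2 lands earlier by 24 hours 55 minutes.

the second, by 24 hours 55 minutes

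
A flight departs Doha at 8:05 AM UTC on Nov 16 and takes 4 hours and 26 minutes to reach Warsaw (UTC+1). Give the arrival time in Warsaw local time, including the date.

1:31 PM on November 16

Departure is given in UTC: 8:05 AM on Nov 16.
Add 4 hours and 26 minutes → 12:31 PM UTC.
Warsaw is UTC+1:00: 12:31 PM + 1:00 = 1:31 PM on Nov 16.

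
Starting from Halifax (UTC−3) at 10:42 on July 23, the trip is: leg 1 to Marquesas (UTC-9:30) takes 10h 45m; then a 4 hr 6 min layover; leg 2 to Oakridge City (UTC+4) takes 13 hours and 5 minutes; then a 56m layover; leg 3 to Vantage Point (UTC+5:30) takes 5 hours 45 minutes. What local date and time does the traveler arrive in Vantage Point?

05:49 on Jul 25

Convert departure to UTC: 10:42 + 3:00 = 13:42 UTC on Jul 23.
Add 10 hours and 45 minutes leg 1 → 00:27 UTC (Jul 24).
Add 4 hours and 6 minutes layover in Marquesas → 04:33 UTC.
Add 13 hours 5 minutes leg 2 → 17:38 UTC.
Add 56 minutes layover in Oakridge City → 18:34 UTC.
Add 5 hours 45 minutes leg 3 → 00:19 UTC (Jul 25).
Vantage Point is UTC+5:30, so local arrival = 00:19 + 5:30 = 05:49 on Jul 25.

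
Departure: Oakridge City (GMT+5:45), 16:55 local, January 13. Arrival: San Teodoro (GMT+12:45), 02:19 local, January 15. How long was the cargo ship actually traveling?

Departure in UTC: 16:55 − 5:45 = 11:10 on Jan 13.
Arrival in UTC: 02:19 − 12:45 = 13:34 on Jan 14.
Elapsed = 13:34 − 11:10 (+1 day) = 26 hours 24 minutes.

26 hours 24 minutes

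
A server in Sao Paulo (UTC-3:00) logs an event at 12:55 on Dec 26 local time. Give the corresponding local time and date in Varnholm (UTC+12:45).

In UTC: 12:55 + 3:00 = 15:55 on Dec 26.
Varnholm is UTC+12:45: 15:55 + 12:45 = 04:40 on Dec 27.

04:40 on December 27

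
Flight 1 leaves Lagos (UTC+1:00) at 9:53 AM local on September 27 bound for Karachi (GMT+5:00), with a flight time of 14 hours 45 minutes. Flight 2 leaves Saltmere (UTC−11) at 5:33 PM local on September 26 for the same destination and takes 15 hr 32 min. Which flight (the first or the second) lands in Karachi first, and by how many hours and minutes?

Flight 1 in UTC: 9:53 AM − 1:00 = 8:53 AM on Sep 27.
+14 hours 45 minutes → arrive 11:38 PM UTC on Sep 27.
Flight 2 in UTC: 5:33 PM + 11:00 = 4:33 AM on Sep 27.
+15 hours 32 minutes → arrive 8:05 PM UTC on Sep 27.
Flight 2 lands earlier by 3 hours 33 minutes.

the second, by 3 hours 33 minutes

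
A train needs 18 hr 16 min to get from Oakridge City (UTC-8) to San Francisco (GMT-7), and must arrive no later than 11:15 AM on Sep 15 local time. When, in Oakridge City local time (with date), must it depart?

3:59 PM on Sep 14

Target arrival in UTC: 11:15 AM + 7:00 = 6:15 PM on Sep 15.
Subtract 18 hours and 16 minutes → departure 11:59 PM UTC on Sep 14.
Oakridge City is UTC−8:00: 11:59 PM − 8:00 = 3:59 PM on Sep 14.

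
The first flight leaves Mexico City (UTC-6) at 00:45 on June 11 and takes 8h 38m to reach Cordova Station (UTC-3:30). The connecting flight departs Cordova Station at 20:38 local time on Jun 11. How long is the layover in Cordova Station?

Convert departure to UTC: 00:45 + 6:00 = 06:45 UTC on Jun 11.
Add 8 hours and 38 minutes flight time → 15:23 UTC.
Cordova Station is UTC−3:30, so local arrival = 15:23 − 3:30 = 11:53 on Jun 11.
Layover = 20:38 − 11:53 = 8 hours 45 minutes.

8 hours 45 minutes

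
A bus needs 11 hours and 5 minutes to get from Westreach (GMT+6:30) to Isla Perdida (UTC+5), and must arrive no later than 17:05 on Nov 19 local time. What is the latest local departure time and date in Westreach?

07:30 on November 19

Target arrival in UTC: 17:05 − 5:00 = 12:05 on Nov 19.
Subtract 11 hours 5 minutes → departure 01:00 UTC on Nov 19.
Westreach is UTC+6:30: 01:00 + 6:30 = 07:30 on Nov 19.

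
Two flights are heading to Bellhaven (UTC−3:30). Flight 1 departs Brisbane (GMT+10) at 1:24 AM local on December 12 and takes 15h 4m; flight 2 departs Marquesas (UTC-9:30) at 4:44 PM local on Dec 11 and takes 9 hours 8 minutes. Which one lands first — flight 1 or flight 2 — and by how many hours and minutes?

the first, by 4 hours 54 minutes

Flight 1 in UTC: 1:24 AM − 10:00 = 3:24 PM on Dec 11.
+15 hours 4 minutes → arrive 6:28 AM UTC on Dec 12.
Flight 2 in UTC: 4:44 PM + 9:30 = 2:14 AM on Dec 12.
+9 hours and 8 minutes → arrive 11:22 AM UTC on Dec 12.
Flight 1 lands earlier by 4 hours 54 minutes.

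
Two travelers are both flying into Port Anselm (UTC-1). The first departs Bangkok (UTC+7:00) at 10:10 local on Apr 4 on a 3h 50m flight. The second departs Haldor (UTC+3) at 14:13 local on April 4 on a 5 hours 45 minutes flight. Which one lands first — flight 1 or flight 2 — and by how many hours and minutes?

the first, by 9 hours 58 minutes

Flight 1 in UTC: 10:10 − 7:00 = 03:10 on Apr 4.
+3 hours and 50 minutes → arrive 07:00 UTC on Apr 4.
Flight 2 in UTC: 14:13 − 3:00 = 11:13 on Apr 4.
+5 hours 45 minutes → arrive 16:58 UTC on Apr 4.
Flight 1 lands earlier by 9 hours 58 minutes.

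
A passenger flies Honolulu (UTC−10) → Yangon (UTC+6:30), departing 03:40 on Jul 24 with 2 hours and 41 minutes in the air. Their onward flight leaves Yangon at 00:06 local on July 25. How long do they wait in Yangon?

1 hour 15 minutes

Convert departure to UTC: 03:40 + 10:00 = 13:40 UTC on Jul 24.
Add 2 hours 41 minutes flight time → 16:21 UTC.
Yangon is UTC+6:30, so local arrival = 16:21 + 6:30 = 22:51 on Jul 24.
Layover = 00:06 − 22:51 (+1 day) = 1 hour 15 minutes.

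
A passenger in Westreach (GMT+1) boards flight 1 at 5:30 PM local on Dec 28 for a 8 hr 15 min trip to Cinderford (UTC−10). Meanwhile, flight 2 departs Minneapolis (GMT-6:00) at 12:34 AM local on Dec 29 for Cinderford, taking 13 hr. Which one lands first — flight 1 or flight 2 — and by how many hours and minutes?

the first, by 18 hours 49 minutes

Flight 1 in UTC: 5:30 PM − 1:00 = 4:30 PM on Dec 28.
+8 hours 15 minutes → arrive 12:45 AM UTC on Dec 29.
Flight 2 in UTC: 12:34 AM + 6:00 = 6:34 AM on Dec 29.
+13 hours → arrive 7:34 PM UTC on Dec 29.
Flight 1 lands earlier by 18 hours 49 minutes.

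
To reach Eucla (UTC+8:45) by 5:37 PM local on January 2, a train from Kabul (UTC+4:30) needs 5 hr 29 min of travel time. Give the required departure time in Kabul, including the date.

Target arrival in UTC: 5:37 PM − 8:45 = 8:52 AM on Jan 2.
Subtract 5 hours and 29 minutes → departure 3:23 AM UTC on Jan 2.
Kabul is UTC+4:30: 3:23 AM + 4:30 = 7:53 AM on Jan 2.

7:53 AM on January 2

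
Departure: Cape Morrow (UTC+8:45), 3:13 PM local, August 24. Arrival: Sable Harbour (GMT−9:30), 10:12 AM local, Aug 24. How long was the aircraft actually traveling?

Departure in UTC: 3:13 PM − 8:45 = 6:28 AM on Aug 24.
Arrival in UTC: 10:12 AM + 9:30 = 7:42 PM on Aug 24.
Elapsed = 7:42 PM − 6:28 AM = 13 hours 14 minutes.

13 hours 14 minutes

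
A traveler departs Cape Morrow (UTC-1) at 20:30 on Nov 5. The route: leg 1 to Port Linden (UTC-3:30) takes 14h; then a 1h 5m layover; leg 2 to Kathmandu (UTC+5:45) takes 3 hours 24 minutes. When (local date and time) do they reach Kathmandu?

21:44 on Nov 6

Convert departure to UTC: 20:30 + 1:00 = 21:30 UTC on Nov 5.
Add 14 hours leg 1 → 11:30 UTC (Nov 6).
Add 1 hour and 5 minutes layover in Port Linden → 12:35 UTC.
Add 3 hours 24 minutes leg 2 → 15:59 UTC.
Kathmandu is UTC+5:45, so local arrival = 15:59 + 5:45 = 21:44 on Nov 6.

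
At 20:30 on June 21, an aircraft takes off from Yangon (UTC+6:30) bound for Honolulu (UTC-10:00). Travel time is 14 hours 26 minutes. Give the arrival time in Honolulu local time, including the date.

Convert departure to UTC: 20:30 − 6:30 = 14:00 UTC on Jun 21.
Add 14 hours and 26 minutes travel time → 04:26 UTC (Jun 22).
Honolulu is UTC−10:00, so local arrival = 04:26 − 10:00 = 18:26 on Jun 21.

18:26 on June 21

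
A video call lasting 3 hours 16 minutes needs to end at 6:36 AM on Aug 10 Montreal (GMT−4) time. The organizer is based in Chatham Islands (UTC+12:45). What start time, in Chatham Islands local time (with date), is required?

8:05 PM on August 10

Target end time in UTC: 6:36 AM + 4:00 = 10:36 AM on Aug 10.
Subtract 3 hours and 16 minutes → start 7:20 AM UTC on Aug 10.
Chatham Islands is UTC+12:45: 7:20 AM + 12:45 = 8:05 PM on Aug 10.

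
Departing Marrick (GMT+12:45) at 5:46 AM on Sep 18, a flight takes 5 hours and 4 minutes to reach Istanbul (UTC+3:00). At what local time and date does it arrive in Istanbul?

1:05 AM on Sep 18

Convert departure to UTC: 5:46 AM − 12:45 = 5:01 PM UTC on Sep 17.
Add 5 hours 4 minutes travel time → 10:05 PM UTC.
Istanbul is UTC+3:00, so local arrival = 10:05 PM + 3:00 = 1:05 AM on Sep 18.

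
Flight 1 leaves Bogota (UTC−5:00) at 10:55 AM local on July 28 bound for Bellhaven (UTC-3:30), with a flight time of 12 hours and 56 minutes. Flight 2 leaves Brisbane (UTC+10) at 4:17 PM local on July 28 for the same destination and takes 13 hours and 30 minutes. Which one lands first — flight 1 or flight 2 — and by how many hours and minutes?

the second, by 9 hours 4 minutes

Flight 1 in UTC: 10:55 AM + 5:00 = 3:55 PM on Jul 28.
+12 hours and 56 minutes → arrive 4:51 AM UTC on Jul 29.
Flight 2 in UTC: 4:17 PM − 10:00 = 6:17 AM on Jul 28.
+13 hours 30 minutes → arrive 7:47 PM UTC on Jul 28.
Flight 2 lands earlier by 9 hours 4 minutes.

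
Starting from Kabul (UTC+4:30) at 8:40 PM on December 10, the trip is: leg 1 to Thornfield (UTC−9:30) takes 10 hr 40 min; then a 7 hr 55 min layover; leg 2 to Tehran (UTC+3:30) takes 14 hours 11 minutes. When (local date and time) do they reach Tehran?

Convert departure to UTC: 8:40 PM − 4:30 = 4:10 PM UTC on Dec 10.
Add 10 hours 40 minutes leg 1 → 2:50 AM UTC (Dec 11).
Add 7 hours and 55 minutes layover in Thornfield → 10:45 AM UTC.
Add 14 hours and 11 minutes leg 2 → 12:56 AM UTC (Dec 12).
Tehran is UTC+3:30, so local arrival = 12:56 AM + 3:30 = 4:26 AM on Dec 12.

4:26 AM on December 12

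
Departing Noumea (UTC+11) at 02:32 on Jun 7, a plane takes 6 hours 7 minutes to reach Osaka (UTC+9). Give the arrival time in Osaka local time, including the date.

Convert departure to UTC: 02:32 − 11:00 = 15:32 UTC on Jun 6.
Add 6 hours 7 minutes travel time → 21:39 UTC.
Osaka is UTC+9:00, so local arrival = 21:39 + 9:00 = 06:39 on Jun 7.

06:39 on June 7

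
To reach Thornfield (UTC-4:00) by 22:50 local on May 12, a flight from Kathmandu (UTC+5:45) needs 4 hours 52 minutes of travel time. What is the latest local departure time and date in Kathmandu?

Target arrival in UTC: 22:50 + 4:00 = 02:50 on May 13.
Subtract 4 hours and 52 minutes → departure 21:58 UTC on May 12.
Kathmandu is UTC+5:45: 21:58 + 5:45 = 03:43 on May 13.

03:43 on May 13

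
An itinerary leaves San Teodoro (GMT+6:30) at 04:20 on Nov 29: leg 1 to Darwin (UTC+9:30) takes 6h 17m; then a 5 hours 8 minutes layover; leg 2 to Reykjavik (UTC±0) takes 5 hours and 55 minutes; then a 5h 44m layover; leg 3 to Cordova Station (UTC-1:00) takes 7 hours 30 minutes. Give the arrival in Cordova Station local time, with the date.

03:24 on Nov 30

Convert departure to UTC: 04:20 − 6:30 = 21:50 UTC on Nov 28.
Add 6 hours 17 minutes leg 1 → 04:07 UTC (Nov 29).
Add 5 hours and 8 minutes layover in Darwin → 09:15 UTC.
Add 5 hours 55 minutes leg 2 → 15:10 UTC.
Add 5 hours 44 minutes layover in Reykjavik → 20:54 UTC.
Add 7 hours 30 minutes leg 3 → 04:24 UTC (Nov 30).
Cordova Station is UTC−1:00, so local arrival = 04:24 − 1:00 = 03:24 on Nov 30.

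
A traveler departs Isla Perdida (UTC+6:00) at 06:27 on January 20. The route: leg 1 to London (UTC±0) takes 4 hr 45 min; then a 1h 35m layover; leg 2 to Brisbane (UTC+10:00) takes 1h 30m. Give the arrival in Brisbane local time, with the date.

Convert departure to UTC: 06:27 − 6:00 = 00:27 UTC on Jan 20.
Add 4 hours 45 minutes leg 1 → 05:12 UTC.
Add 1 hour 35 minutes layover in London → 06:47 UTC.
Add 1 hour and 30 minutes leg 2 → 08:17 UTC.
Brisbane is UTC+10:00, so local arrival = 08:17 + 10:00 = 18:17 on Jan 20.

18:17 on Jan 20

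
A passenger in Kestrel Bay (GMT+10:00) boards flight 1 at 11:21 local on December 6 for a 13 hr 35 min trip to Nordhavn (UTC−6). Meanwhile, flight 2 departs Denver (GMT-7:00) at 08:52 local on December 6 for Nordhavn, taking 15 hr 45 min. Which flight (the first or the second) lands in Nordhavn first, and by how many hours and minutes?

Flight 1 in UTC: 11:21 − 10:00 = 01:21 on Dec 6.
+13 hours 35 minutes → arrive 14:56 UTC on Dec 6.
Flight 2 in UTC: 08:52 + 7:00 = 15:52 on Dec 6.
+15 hours and 45 minutes → arrive 07:37 UTC on Dec 7.
Flight 1 lands earlier by 16 hours 41 minutes.

the first, by 16 hours 41 minutes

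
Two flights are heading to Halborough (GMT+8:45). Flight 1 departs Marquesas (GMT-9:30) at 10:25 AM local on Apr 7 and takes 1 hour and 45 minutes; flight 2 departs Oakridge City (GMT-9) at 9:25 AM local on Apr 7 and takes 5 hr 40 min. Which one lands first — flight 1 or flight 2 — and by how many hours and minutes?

Flight 1 in UTC: 10:25 AM + 9:30 = 7:55 PM on Apr 7.
+1 hour and 45 minutes → arrive 9:40 PM UTC on Apr 7.
Flight 2 in UTC: 9:25 AM + 9:00 = 6:25 PM on Apr 7.
+5 hours 40 minutes → arrive 12:05 AM UTC on Apr 8.
Flight 1 lands earlier by 2 hours 25 minutes.

the first, by 2 hours 25 minutes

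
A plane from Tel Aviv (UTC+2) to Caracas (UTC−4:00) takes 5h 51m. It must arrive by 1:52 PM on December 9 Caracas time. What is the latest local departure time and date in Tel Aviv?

2:01 PM on December 9

Target arrival in UTC: 1:52 PM + 4:00 = 5:52 PM on Dec 9.
Subtract 5 hours 51 minutes → departure 12:01 PM UTC on Dec 9.
Tel Aviv is UTC+2:00: 12:01 PM + 2:00 = 2:01 PM on Dec 9.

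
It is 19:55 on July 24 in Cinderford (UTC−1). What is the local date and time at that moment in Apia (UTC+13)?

09:55 on July 25

In UTC: 19:55 + 1:00 = 20:55 on Jul 24.
Apia is UTC+13:00: 20:55 + 13:00 = 09:55 on Jul 25.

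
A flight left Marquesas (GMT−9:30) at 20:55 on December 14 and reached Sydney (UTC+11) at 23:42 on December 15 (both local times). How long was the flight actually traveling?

6 hours 17 minutes

Departure in UTC: 20:55 + 9:30 = 06:25 on Dec 15.
Arrival in UTC: 23:42 − 11:00 = 12:42 on Dec 15.
Elapsed = 12:42 − 06:25 = 6 hours 17 minutes.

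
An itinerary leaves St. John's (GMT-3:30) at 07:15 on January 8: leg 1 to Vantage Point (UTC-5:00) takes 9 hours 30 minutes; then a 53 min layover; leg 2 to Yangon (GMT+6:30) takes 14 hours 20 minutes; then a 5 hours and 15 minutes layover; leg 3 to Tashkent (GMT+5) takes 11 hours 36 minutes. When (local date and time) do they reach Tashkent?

Convert departure to UTC: 07:15 + 3:30 = 10:45 UTC on Jan 8.
Add 9 hours and 30 minutes leg 1 → 20:15 UTC.
Add 53 minutes layover in Vantage Point → 21:08 UTC.
Add 14 hours and 20 minutes leg 2 → 11:28 UTC (Jan 9).
Add 5 hours and 15 minutes layover in Yangon → 16:43 UTC.
Add 11 hours and 36 minutes leg 3 → 04:19 UTC (Jan 10).
Tashkent is UTC+5:00, so local arrival = 04:19 + 5:00 = 09:19 on Jan 10.

09:19 on January 10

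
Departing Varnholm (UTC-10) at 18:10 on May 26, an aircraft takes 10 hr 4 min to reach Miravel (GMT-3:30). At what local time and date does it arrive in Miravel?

10:44 on May 27

Miravel is 6:30 ahead of Varnholm.
After 10 hours 4 minutes it is 04:14 (May 27) in Varnholm.
Shift by the zone difference: 04:14 + 6:30 = 10:44 on May 27 in Miravel.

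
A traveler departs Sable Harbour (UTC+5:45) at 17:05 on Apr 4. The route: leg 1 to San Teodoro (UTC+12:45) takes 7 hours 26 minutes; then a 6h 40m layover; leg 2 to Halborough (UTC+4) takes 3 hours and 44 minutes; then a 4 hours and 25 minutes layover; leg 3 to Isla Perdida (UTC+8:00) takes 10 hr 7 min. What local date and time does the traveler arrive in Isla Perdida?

Convert departure to UTC: 17:05 − 5:45 = 11:20 UTC on Apr 4.
Add 7 hours 26 minutes leg 1 → 18:46 UTC.
Add 6 hours and 40 minutes layover in San Teodoro → 01:26 UTC (Apr 5).
Add 3 hours 44 minutes leg 2 → 05:10 UTC.
Add 4 hours and 25 minutes layover in Halborough → 09:35 UTC.
Add 10 hours 7 minutes leg 3 → 19:42 UTC.
Isla Perdida is UTC+8:00, so local arrival = 19:42 + 8:00 = 03:42 on Apr 6.

03:42 on April 6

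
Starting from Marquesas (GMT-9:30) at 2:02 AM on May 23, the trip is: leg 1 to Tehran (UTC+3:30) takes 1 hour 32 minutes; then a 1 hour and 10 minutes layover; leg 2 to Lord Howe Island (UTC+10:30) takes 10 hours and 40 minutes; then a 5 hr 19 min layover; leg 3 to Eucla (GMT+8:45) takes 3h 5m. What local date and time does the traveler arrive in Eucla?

6:03 PM on May 24

Convert departure to UTC: 2:02 AM + 9:30 = 11:32 AM UTC on May 23.
Add 1 hour and 32 minutes leg 1 → 1:04 PM UTC.
Add 1 hour 10 minutes layover in Tehran → 2:14 PM UTC.
Add 10 hours 40 minutes leg 2 → 12:54 AM UTC (May 24).
Add 5 hours 19 minutes layover in Lord Howe Island → 6:13 AM UTC.
Add 3 hours 5 minutes leg 3 → 9:18 AM UTC.
Eucla is UTC+8:45, so local arrival = 9:18 AM + 8:45 = 6:03 PM on May 24.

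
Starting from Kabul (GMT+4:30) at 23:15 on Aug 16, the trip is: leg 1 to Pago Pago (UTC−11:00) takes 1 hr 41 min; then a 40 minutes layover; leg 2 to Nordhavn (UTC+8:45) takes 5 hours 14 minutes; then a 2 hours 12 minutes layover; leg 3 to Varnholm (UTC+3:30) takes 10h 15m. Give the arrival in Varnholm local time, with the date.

18:17 on August 17

Convert departure to UTC: 23:15 − 4:30 = 18:45 UTC on Aug 16.
Add 1 hour 41 minutes leg 1 → 20:26 UTC.
Add 40 minutes layover in Pago Pago → 21:06 UTC.
Add 5 hours 14 minutes leg 2 → 02:20 UTC (Aug 17).
Add 2 hours 12 minutes layover in Nordhavn → 04:32 UTC.
Add 10 hours and 15 minutes leg 3 → 14:47 UTC.
Varnholm is UTC+3:30, so local arrival = 14:47 + 3:30 = 18:17 on Aug 17.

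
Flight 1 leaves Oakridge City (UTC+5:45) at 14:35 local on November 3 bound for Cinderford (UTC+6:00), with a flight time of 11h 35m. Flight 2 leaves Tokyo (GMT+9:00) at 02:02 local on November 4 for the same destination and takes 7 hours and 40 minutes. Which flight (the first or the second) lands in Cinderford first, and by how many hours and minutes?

Flight 1 in UTC: 14:35 − 5:45 = 08:50 on Nov 3.
+11 hours 35 minutes → arrive 20:25 UTC on Nov 3.
Flight 2 in UTC: 02:02 − 9:00 = 17:02 on Nov 3.
+7 hours 40 minutes → arrive 00:42 UTC on Nov 4.
Flight 1 lands earlier by 4 hours 17 minutes.

the first, by 4 hours 17 minutes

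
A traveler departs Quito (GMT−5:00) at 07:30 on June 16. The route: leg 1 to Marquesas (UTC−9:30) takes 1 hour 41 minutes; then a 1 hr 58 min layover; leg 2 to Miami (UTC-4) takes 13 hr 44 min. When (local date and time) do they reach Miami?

01:53 on Jun 17

Convert departure to UTC: 07:30 + 5:00 = 12:30 UTC on Jun 16.
Add 1 hour 41 minutes leg 1 → 14:11 UTC.
Add 1 hour 58 minutes layover in Marquesas → 16:09 UTC.
Add 13 hours 44 minutes leg 2 → 05:53 UTC (Jun 17).
Miami is UTC−4:00, so local arrival = 05:53 − 4:00 = 01:53 on Jun 17.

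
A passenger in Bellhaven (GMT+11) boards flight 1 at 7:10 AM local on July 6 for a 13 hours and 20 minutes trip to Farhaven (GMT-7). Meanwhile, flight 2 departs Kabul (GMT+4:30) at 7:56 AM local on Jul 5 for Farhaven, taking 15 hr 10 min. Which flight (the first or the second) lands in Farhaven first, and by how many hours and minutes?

Flight 1 in UTC: 7:10 AM − 11:00 = 8:10 PM on Jul 5.
+13 hours 20 minutes → arrive 9:30 AM UTC on Jul 6.
Flight 2 in UTC: 7:56 AM − 4:30 = 3:26 AM on Jul 5.
+15 hours 10 minutes → arrive 6:36 PM UTC on Jul 5.
Flight 2 lands earlier by 14 hours 54 minutes.

the second, by 14 hours 54 minutes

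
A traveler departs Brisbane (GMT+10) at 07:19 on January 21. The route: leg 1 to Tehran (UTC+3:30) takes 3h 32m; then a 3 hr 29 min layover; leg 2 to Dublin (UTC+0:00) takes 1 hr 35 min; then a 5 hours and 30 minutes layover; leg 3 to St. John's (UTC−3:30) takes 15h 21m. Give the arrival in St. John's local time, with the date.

23:16 on Jan 21

Convert departure to UTC: 07:19 − 10:00 = 21:19 UTC on Jan 20.
Add 3 hours 32 minutes leg 1 → 00:51 UTC (Jan 21).
Add 3 hours 29 minutes layover in Tehran → 04:20 UTC.
Add 1 hour 35 minutes leg 2 → 05:55 UTC.
Add 5 hours and 30 minutes layover in Dublin → 11:25 UTC.
Add 15 hours and 21 minutes leg 3 → 02:46 UTC (Jan 22).
St. John's is UTC−3:30, so local arrival = 02:46 − 3:30 = 23:16 on Jan 21.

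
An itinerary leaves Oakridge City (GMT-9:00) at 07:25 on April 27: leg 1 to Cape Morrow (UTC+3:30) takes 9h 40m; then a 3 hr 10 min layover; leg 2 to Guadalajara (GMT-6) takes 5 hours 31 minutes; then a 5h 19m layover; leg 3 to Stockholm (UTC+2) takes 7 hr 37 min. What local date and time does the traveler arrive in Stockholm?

Convert departure to UTC: 07:25 + 9:00 = 16:25 UTC on Apr 27.
Add 9 hours 40 minutes leg 1 → 02:05 UTC (Apr 28).
Add 3 hours 10 minutes layover in Cape Morrow → 05:15 UTC.
Add 5 hours 31 minutes leg 2 → 10:46 UTC.
Add 5 hours 19 minutes layover in Guadalajara → 16:05 UTC.
Add 7 hours and 37 minutes leg 3 → 23:42 UTC.
Stockholm is UTC+2:00, so local arrival = 23:42 + 2:00 = 01:42 on Apr 29.

01:42 on April 29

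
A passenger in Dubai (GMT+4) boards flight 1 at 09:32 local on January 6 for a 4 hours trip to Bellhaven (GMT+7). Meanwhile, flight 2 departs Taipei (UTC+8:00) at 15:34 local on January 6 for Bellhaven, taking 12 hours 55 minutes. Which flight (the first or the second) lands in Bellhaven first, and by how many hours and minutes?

Flight 1 in UTC: 09:32 − 4:00 = 05:32 on Jan 6.
+4 hours → arrive 09:32 UTC on Jan 6.
Flight 2 in UTC: 15:34 − 8:00 = 07:34 on Jan 6.
+12 hours 55 minutes → arrive 20:29 UTC on Jan 6.
Flight 1 lands earlier by 10 hours 57 minutes.

the first, by 10 hours 57 minutes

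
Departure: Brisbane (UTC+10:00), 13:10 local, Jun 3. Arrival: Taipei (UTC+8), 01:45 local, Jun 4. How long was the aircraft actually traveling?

Departure in UTC: 13:10 − 10:00 = 03:10 on Jun 3.
Arrival in UTC: 01:45 − 8:00 = 17:45 on Jun 3.
Elapsed = 17:45 − 03:10 = 14 hours 35 minutes.

14 hours 35 minutes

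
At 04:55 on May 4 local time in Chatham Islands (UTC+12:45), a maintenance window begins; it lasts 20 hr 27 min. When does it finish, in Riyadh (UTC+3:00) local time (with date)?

Convert start to UTC: 04:55 − 12:45 = 16:10 UTC on May 3.
Add 20 hours 27 minutes duration → 12:37 UTC (May 4).
Riyadh is UTC+3:00, so local end time = 12:37 + 3:00 = 15:37 on May 4.

15:37 on May 4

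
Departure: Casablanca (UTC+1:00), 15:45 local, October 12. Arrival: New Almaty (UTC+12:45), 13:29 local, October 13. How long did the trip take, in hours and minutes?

9 hours 59 minutes

Departure in UTC: 15:45 − 1:00 = 14:45 on Oct 12.
Arrival in UTC: 13:29 − 12:45 = 00:44 on Oct 13.
Elapsed = 00:44 − 14:45 (+1 day) = 9 hours 59 minutes.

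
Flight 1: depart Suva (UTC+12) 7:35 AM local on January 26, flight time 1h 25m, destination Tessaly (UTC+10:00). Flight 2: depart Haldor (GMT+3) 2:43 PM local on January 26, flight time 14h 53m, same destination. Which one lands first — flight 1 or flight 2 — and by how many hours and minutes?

the first, by 29 hours 36 minutes

Flight 1 in UTC: 7:35 AM − 12:00 = 7:35 PM on Jan 25.
+1 hour and 25 minutes → arrive 9:00 PM UTC on Jan 25.
Flight 2 in UTC: 2:43 PM − 3:00 = 11:43 AM on Jan 26.
+14 hours and 53 minutes → arrive 2:36 AM UTC on Jan 27.
Flight 1 lands earlier by 29 hours 36 minutes.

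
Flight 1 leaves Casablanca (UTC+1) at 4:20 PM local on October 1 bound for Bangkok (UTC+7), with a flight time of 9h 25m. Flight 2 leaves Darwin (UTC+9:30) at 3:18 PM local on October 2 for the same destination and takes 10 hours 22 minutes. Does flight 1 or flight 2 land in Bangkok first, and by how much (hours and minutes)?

Flight 1 in UTC: 4:20 PM − 1:00 = 3:20 PM on Oct 1.
+9 hours 25 minutes → arrive 12:45 AM UTC on Oct 2.
Flight 2 in UTC: 3:18 PM − 9:30 = 5:48 AM on Oct 2.
+10 hours 22 minutes → arrive 4:10 PM UTC on Oct 2.
Flight 1 lands earlier by 15 hours 25 minutes.

the first, by 15 hours 25 minutes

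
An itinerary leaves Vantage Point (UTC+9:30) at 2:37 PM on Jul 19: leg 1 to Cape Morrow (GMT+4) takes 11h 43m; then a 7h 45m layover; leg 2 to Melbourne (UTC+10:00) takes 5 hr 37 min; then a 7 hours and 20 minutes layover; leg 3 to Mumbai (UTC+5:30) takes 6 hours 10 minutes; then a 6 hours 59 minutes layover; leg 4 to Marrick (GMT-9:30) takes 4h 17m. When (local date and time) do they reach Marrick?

Convert departure to UTC: 2:37 PM − 9:30 = 5:07 AM UTC on Jul 19.
Add 11 hours 43 minutes leg 1 → 4:50 PM UTC.
Add 7 hours 45 minutes layover in Cape Morrow → 12:35 AM UTC (Jul 20).
Add 5 hours and 37 minutes leg 2 → 6:12 AM UTC.
Add 7 hours and 20 minutes layover in Melbourne → 1:32 PM UTC.
Add 6 hours and 10 minutes leg 3 → 7:42 PM UTC.
Add 6 hours and 59 minutes layover in Mumbai → 2:41 AM UTC (Jul 21).
Add 4 hours and 17 minutes leg 4 → 6:58 AM UTC.
Marrick is UTC−9:30, so local arrival = 6:58 AM − 9:30 = 9:28 PM on Jul 20.

9:28 PM on Jul 20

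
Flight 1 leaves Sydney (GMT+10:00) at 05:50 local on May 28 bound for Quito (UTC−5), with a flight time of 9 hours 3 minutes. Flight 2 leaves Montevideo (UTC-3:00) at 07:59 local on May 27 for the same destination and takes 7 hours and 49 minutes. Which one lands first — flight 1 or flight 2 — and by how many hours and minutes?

Flight 1 in UTC: 05:50 − 10:00 = 19:50 on May 27.
+9 hours 3 minutes → arrive 04:53 UTC on May 28.
Flight 2 in UTC: 07:59 + 3:00 = 10:59 on May 27.
+7 hours and 49 minutes → arrive 18:48 UTC on May 27.
Flight 2 lands earlier by 10 hours 5 minutes.

the second, by 10 hours 5 minutes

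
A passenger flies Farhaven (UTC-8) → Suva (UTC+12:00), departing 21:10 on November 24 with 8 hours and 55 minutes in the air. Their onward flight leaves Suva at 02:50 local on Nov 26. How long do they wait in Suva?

45 minutes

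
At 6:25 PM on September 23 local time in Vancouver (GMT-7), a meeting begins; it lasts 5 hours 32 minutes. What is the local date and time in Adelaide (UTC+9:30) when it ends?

Convert start to UTC: 6:25 PM + 7:00 = 1:25 AM UTC on Sep 24.
Add 5 hours and 32 minutes duration → 6:57 AM UTC.
Adelaide is UTC+9:30, so local end time = 6:57 AM + 9:30 = 4:27 PM on Sep 24.

4:27 PM on September 24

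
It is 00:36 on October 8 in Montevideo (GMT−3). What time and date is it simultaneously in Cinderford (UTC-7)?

20:36 on October 7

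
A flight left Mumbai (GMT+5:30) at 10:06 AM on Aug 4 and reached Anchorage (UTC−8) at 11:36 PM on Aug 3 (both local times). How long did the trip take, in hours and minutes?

Departure in UTC: 10:06 AM − 5:30 = 4:36 AM on Aug 4.
Arrival in UTC: 11:36 PM + 8:00 = 7:36 AM on Aug 4.
Elapsed = 7:36 AM − 4:36 AM = 3 hours.

3 hours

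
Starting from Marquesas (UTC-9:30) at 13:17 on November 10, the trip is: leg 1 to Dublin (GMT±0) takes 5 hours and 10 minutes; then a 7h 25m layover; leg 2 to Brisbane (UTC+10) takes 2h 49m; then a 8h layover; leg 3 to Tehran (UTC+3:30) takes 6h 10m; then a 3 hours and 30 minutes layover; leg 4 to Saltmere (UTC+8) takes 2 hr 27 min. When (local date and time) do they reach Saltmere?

18:18 on Nov 12

Convert departure to UTC: 13:17 + 9:30 = 22:47 UTC on Nov 10.
Add 5 hours 10 minutes leg 1 → 03:57 UTC (Nov 11).
Add 7 hours 25 minutes layover in Dublin → 11:22 UTC.
Add 2 hours 49 minutes leg 2 → 14:11 UTC.
Add 8 hours layover in Brisbane → 22:11 UTC.
Add 6 hours and 10 minutes leg 3 → 04:21 UTC (Nov 12).
Add 3 hours 30 minutes layover in Tehran → 07:51 UTC.
Add 2 hours and 27 minutes leg 4 → 10:18 UTC.
Saltmere is UTC+8:00, so local arrival = 10:18 + 8:00 = 18:18 on Nov 12.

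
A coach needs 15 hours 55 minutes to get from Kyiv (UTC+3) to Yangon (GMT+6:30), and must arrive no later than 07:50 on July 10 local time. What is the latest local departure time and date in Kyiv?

Target arrival in UTC: 07:50 − 6:30 = 01:20 on Jul 10.
Subtract 15 hours and 55 minutes → departure 09:25 UTC on Jul 9.
Kyiv is UTC+3:00: 09:25 + 3:00 = 12:25 on Jul 9.

12:25 on July 9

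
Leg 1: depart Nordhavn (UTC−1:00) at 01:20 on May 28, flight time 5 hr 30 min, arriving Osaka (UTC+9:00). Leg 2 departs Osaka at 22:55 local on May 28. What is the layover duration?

Convert departure to UTC: 01:20 + 1:00 = 02:20 UTC on May 28.
Add 5 hours and 30 minutes flight time → 07:50 UTC.
Osaka is UTC+9:00, so local arrival = 07:50 + 9:00 = 16:50 on May 28.
Layover = 22:55 − 16:50 = 6 hours 5 minutes.

6 hours 5 minutes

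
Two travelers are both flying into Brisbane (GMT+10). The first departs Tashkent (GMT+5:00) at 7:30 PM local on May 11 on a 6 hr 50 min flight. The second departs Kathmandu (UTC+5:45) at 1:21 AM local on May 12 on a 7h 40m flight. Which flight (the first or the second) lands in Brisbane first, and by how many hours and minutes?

Flight 1 in UTC: 7:30 PM − 5:00 = 2:30 PM on May 11.
+6 hours 50 minutes → arrive 9:20 PM UTC on May 11.
Flight 2 in UTC: 1:21 AM − 5:45 = 7:36 PM on May 11.
+7 hours 40 minutes → arrive 3:16 AM UTC on May 12.
Flight 1 lands earlier by 5 hours 56 minutes.

the first, by 5 hours 56 minutes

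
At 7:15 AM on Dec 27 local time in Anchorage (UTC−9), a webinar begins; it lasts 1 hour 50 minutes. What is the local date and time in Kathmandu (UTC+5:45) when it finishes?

11:50 PM on December 27

Kathmandu is 14:45 ahead of Anchorage.
After 1 hour 50 minutes it is 9:05 AM in Anchorage.
Shift by the zone difference: 9:05 AM + 14:45 = 11:50 PM on Dec 27 in Kathmandu.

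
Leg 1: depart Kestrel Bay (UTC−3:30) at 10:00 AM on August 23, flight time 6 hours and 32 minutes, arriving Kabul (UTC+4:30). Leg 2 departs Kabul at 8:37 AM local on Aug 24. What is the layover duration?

8 hours 5 minutes

Convert departure to UTC: 10:00 AM + 3:30 = 1:30 PM UTC on Aug 23.
Add 6 hours 32 minutes flight time → 8:02 PM UTC.
Kabul is UTC+4:30, so local arrival = 8:02 PM + 4:30 = 12:32 AM on Aug 24.
Layover = 8:37 AM − 12:32 AM = 8 hours 5 minutes.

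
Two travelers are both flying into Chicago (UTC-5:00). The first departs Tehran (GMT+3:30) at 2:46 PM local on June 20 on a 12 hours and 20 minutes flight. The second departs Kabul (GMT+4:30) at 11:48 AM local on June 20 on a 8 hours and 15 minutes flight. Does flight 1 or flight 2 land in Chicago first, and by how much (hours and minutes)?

Flight 1 in UTC: 2:46 PM − 3:30 = 11:16 AM on Jun 20.
+12 hours and 20 minutes → arrive 11:36 PM UTC on Jun 20.
Flight 2 in UTC: 11:48 AM − 4:30 = 7:18 AM on Jun 20.
+8 hours and 15 minutes → arrive 3:33 PM UTC on Jun 20.
Flight 2 lands earlier by 8 hours 3 minutes.

the second, by 8 hours 3 minutes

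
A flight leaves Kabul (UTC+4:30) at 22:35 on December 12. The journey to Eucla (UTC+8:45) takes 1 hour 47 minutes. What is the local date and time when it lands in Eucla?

04:37 on December 13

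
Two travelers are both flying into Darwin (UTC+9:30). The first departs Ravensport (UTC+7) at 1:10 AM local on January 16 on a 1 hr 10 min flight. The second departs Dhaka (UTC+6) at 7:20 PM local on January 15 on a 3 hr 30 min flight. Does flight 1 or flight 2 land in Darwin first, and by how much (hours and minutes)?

the second, by 2 hours 30 minutes

Flight 1 in UTC: 1:10 AM − 7:00 = 6:10 PM on Jan 15.
+1 hour and 10 minutes → arrive 7:20 PM UTC on Jan 15.
Flight 2 in UTC: 7:20 PM − 6:00 = 1:20 PM on Jan 15.
+3 hours and 30 minutes → arrive 4:50 PM UTC on Jan 15.
Flight 2 lands earlier by 2 hours 30 minutes.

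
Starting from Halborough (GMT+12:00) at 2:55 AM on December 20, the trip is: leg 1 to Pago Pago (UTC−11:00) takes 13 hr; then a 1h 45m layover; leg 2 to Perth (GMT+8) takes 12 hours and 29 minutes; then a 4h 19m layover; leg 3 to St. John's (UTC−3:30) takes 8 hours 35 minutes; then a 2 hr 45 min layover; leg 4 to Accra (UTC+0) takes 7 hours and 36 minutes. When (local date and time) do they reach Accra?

Convert departure to UTC: 2:55 AM − 12:00 = 2:55 PM UTC on Dec 19.
Add 13 hours leg 1 → 3:55 AM UTC (Dec 20).
Add 1 hour 45 minutes layover in Pago Pago → 5:40 AM UTC.
Add 12 hours 29 minutes leg 2 → 6:09 PM UTC.
Add 4 hours and 19 minutes layover in Perth → 10:28 PM UTC.
Add 8 hours 35 minutes leg 3 → 7:03 AM UTC (Dec 21).
Add 2 hours and 45 minutes layover in St. John's → 9:48 AM UTC.
Add 7 hours and 36 minutes leg 4 → 5:24 PM UTC.
Accra is UTC+0, so local arrival is the same: 5:24 PM on Dec 21.

5:24 PM on Dec 21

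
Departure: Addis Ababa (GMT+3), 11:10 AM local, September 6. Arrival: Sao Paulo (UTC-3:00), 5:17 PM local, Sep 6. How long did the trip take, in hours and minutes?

Departure in UTC: 11:10 AM − 3:00 = 8:10 AM on Sep 6.
Arrival in UTC: 5:17 PM + 3:00 = 8:17 PM on Sep 6.
Elapsed = 8:17 PM − 8:10 AM = 12 hours 7 minutes.

12 hours 7 minutes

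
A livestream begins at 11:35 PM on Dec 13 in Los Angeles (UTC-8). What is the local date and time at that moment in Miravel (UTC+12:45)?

8:20 PM on December 14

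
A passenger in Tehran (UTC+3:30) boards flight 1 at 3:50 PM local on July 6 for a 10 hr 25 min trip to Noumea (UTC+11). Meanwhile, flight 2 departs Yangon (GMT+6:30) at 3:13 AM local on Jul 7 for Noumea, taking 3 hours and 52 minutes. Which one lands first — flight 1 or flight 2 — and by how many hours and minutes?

the first, by 1 hour 50 minutes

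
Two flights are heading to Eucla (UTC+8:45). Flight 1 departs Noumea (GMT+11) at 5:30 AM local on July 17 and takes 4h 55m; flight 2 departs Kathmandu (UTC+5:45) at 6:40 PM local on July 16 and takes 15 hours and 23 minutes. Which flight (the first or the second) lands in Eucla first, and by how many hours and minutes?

the first, by 4 hours 53 minutes

Flight 1 in UTC: 5:30 AM − 11:00 = 6:30 PM on Jul 16.
+4 hours 55 minutes → arrive 11:25 PM UTC on Jul 16.
Flight 2 in UTC: 6:40 PM − 5:45 = 12:55 PM on Jul 16.
+15 hours and 23 minutes → arrive 4:18 AM UTC on Jul 17.
Flight 1 lands earlier by 4 hours 53 minutes.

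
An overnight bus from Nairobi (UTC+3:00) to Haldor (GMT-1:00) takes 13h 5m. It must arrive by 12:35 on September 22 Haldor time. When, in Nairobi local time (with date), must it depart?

03:30 on September 22

Target arrival in UTC: 12:35 + 1:00 = 13:35 on Sep 22.
Subtract 13 hours and 5 minutes → departure 00:30 UTC on Sep 22.
Nairobi is UTC+3:00: 00:30 + 3:00 = 03:30 on Sep 22.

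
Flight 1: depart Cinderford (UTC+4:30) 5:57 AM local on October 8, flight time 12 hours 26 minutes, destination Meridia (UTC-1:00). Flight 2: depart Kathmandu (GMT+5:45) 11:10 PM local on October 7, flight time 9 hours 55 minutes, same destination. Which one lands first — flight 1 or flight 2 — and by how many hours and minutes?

Flight 1 in UTC: 5:57 AM − 4:30 = 1:27 AM on Oct 8.
+12 hours 26 minutes → arrive 1:53 PM UTC on Oct 8.
Flight 2 in UTC: 11:10 PM − 5:45 = 5:25 PM on Oct 7.
+9 hours and 55 minutes → arrive 3:20 AM UTC on Oct 8.
Flight 2 lands earlier by 10 hours 33 minutes.

the second, by 10 hours 33 minutes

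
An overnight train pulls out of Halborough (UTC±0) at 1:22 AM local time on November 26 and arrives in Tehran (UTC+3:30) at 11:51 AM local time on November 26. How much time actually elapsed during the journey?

Departure is already UTC: 1:22 AM on Nov 26.
Arrival in UTC: 11:51 AM − 3:30 = 8:21 AM on Nov 26.
Elapsed = 8:21 AM − 1:22 AM = 6 hours 59 minutes.

6 hours 59 minutes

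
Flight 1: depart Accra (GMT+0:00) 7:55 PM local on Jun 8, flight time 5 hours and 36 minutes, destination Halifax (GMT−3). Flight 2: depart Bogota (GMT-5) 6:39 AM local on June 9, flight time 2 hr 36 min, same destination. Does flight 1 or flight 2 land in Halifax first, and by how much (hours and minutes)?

the first, by 12 hours 44 minutes

Flight 1 departs at 7:55 PM UTC (Jun 8).
+5 hours 36 minutes → arrive 1:31 AM UTC on Jun 9.
Flight 2 in UTC: 6:39 AM + 5:00 = 11:39 AM on Jun 9.
+2 hours and 36 minutes → arrive 2:15 PM UTC on Jun 9.
Flight 1 lands earlier by 12 hours 44 minutes.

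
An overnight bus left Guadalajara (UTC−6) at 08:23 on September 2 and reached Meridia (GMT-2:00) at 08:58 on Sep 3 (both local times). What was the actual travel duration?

Departure in UTC: 08:23 + 6:00 = 14:23 on Sep 2.
Arrival in UTC: 08:58 + 2:00 = 10:58 on Sep 3.
Elapsed = 10:58 − 14:23 (+1 day) = 20 hours 35 minutes.

20 hours 35 minutes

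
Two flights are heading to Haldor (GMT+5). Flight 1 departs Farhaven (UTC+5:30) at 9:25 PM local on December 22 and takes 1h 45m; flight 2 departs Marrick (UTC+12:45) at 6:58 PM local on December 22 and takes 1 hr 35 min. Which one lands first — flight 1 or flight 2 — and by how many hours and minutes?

the second, by 9 hours 52 minutes

Flight 1 in UTC: 9:25 PM − 5:30 = 3:55 PM on Dec 22.
+1 hour and 45 minutes → arrive 5:40 PM UTC on Dec 22.
Flight 2 in UTC: 6:58 PM − 12:45 = 6:13 AM on Dec 22.
+1 hour 35 minutes → arrive 7:48 AM UTC on Dec 22.
Flight 2 lands earlier by 9 hours 52 minutes.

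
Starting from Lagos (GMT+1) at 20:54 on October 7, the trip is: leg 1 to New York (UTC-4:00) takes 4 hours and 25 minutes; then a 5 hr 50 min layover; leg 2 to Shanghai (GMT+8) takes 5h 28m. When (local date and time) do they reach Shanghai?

Convert departure to UTC: 20:54 − 1:00 = 19:54 UTC on Oct 7.
Add 4 hours 25 minutes leg 1 → 00:19 UTC (Oct 8).
Add 5 hours and 50 minutes layover in New York → 06:09 UTC.
Add 5 hours 28 minutes leg 2 → 11:37 UTC.
Shanghai is UTC+8:00, so local arrival = 11:37 + 8:00 = 19:37 on Oct 8.

19:37 on October 8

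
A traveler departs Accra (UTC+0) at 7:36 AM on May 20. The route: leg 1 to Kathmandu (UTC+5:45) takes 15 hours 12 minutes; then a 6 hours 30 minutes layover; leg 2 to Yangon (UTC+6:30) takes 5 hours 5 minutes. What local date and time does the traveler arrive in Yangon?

Accra is at UTC+0, so departure is already 7:36 AM UTC on May 20.
Add 15 hours 12 minutes leg 1 → 10:48 PM UTC.
Add 6 hours and 30 minutes layover in Kathmandu → 5:18 AM UTC (May 21).
Add 5 hours and 5 minutes leg 2 → 10:23 AM UTC.
Yangon is UTC+6:30, so local arrival = 10:23 AM + 6:30 = 4:53 PM on May 21.

4:53 PM on May 21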